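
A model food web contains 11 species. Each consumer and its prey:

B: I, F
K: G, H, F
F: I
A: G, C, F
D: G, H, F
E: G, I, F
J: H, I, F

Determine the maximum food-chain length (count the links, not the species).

One longest chain: I → F → J.
It has 3 species and 2 links.

2 links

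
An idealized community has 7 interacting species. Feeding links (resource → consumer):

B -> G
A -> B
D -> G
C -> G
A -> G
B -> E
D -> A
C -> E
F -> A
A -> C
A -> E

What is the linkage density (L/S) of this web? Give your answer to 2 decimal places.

L/S = 1.57

There are L = 11 links among S = 7 species.
L/S = 11/7 = 1.5714 ≈ 1.57.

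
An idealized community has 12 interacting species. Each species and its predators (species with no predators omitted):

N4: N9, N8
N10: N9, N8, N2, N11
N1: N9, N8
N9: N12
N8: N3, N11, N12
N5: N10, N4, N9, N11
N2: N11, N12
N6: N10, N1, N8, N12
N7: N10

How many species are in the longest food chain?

One longest chain: N6 → N10 → N8 → N3.
It has 4 species and 3 links.

4 species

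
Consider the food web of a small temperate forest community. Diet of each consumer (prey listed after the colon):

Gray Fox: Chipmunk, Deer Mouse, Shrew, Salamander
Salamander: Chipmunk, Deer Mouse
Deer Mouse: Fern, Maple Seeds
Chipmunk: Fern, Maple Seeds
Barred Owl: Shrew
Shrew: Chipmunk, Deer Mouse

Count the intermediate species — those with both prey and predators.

Intermediate species (has both prey and predators): Chipmunk, Deer Mouse, Shrew, Salamander.
Count: 4.

4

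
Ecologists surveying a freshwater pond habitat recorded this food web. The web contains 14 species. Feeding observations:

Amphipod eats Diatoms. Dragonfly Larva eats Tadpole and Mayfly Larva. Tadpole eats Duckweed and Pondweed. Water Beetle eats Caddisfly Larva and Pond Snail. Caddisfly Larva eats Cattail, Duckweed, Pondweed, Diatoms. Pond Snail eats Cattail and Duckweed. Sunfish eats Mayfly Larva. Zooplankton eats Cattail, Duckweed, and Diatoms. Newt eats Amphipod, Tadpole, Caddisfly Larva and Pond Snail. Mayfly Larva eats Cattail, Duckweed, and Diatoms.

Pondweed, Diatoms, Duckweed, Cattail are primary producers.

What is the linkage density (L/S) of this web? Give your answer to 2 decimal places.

L/S = 1.71

There are L = 24 links among S = 14 species.
L/S = 24/14 = 1.7143 ≈ 1.71.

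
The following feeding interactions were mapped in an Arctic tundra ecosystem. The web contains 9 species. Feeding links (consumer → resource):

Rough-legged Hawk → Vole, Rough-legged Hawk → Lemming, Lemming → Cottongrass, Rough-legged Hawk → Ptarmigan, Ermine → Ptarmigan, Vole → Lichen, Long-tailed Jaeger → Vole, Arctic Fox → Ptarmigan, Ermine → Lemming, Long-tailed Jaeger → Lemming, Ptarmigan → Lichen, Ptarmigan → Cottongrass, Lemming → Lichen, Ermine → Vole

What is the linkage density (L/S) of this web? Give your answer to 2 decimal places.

There are L = 14 links among S = 9 species.
L/S = 14/9 = 1.5556 ≈ 1.56.

L/S = 1.56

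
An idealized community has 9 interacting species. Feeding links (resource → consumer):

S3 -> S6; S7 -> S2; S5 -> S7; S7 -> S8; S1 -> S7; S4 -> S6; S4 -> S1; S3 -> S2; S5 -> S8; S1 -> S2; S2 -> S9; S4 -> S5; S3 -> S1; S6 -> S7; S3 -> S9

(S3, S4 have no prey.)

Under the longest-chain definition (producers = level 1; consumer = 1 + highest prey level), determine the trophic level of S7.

Trophic level 3

S4 is a producer → level 1.
S5 eats S4 → level 2.
S7 eats S5 (level 2); other prey at levels: S1 2, S6 2 → level 3.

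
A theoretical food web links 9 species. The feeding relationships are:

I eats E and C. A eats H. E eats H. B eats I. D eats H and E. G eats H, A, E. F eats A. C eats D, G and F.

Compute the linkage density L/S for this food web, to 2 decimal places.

There are L = 14 links among S = 9 species.
L/S = 14/9 = 1.5556 ≈ 1.56.

L/S = 1.56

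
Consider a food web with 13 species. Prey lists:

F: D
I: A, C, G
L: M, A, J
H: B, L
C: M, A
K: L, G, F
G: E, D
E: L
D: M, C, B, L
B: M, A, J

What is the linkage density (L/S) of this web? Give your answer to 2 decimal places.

There are L = 24 links among S = 13 species.
L/S = 24/13 = 1.8462 ≈ 1.85.

L/S = 1.85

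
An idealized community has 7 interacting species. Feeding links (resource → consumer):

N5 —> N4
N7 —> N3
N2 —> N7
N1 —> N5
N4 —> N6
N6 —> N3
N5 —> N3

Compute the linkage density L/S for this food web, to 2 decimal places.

There are L = 7 links among S = 7 species.
L/S = 7/7 = 1.0000 ≈ 1.00.

L/S = 1.00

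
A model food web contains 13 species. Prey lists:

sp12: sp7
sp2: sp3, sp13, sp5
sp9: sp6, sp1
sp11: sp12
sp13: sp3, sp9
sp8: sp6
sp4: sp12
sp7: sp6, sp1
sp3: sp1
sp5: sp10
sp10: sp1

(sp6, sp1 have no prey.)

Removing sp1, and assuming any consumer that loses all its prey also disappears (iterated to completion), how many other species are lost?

Remove sp1.
Round 1: sp10 (all prey gone), sp3 (all prey gone) → extinct.
Round 2: sp5 (all prey gone) → extinct.
No further losses. Total secondary extinctions: 3.

3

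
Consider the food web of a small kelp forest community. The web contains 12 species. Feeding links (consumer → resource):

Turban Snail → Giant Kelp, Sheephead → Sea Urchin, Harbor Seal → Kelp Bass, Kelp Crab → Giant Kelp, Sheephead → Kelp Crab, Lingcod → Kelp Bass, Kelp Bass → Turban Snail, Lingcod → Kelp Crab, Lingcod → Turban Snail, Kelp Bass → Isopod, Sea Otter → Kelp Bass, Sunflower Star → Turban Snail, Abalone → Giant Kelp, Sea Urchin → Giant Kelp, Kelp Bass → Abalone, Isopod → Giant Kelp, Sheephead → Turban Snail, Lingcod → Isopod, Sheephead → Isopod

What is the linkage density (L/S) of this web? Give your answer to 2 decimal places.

L/S = 1.58

There are L = 19 links among S = 12 species.
L/S = 19/12 = 1.5833 ≈ 1.58.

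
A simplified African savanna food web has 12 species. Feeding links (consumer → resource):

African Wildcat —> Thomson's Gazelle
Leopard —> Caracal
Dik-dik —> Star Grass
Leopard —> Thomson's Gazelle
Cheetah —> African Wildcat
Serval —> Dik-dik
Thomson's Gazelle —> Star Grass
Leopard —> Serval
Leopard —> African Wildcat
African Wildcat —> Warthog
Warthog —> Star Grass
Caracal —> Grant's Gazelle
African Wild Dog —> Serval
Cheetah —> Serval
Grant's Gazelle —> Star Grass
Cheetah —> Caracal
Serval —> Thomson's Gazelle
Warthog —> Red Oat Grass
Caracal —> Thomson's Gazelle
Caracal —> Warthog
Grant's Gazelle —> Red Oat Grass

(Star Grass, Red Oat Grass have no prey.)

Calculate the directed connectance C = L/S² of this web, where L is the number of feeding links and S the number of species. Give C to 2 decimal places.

The web has S = 12 species and L = 21 feeding links.
C = L / S² = 21 / 144 = 0.1458 ≈ 0.15.

C = 0.15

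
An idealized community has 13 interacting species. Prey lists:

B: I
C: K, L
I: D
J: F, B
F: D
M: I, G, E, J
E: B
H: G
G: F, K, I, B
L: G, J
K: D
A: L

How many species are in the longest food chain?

6 species

One longest chain: D → I → B → G → L → C.
It has 6 species and 5 links.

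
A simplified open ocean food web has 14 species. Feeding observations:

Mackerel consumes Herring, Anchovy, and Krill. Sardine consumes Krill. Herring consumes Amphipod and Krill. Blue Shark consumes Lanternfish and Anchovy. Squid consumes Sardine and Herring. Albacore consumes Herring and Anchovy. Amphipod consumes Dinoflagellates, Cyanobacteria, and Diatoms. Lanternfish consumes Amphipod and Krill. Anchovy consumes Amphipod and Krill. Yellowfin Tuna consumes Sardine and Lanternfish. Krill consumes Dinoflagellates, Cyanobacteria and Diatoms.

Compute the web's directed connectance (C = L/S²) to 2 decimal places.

C = 0.12

The web has S = 14 species and L = 24 feeding links.
C = L / S² = 24 / 196 = 0.1224 ≈ 0.12.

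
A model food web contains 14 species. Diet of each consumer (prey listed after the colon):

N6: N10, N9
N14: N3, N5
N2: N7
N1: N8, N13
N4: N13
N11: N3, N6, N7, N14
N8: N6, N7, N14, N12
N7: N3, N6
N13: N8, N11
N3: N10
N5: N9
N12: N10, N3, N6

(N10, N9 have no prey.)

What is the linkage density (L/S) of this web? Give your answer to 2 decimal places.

There are L = 25 links among S = 14 species.
L/S = 25/14 = 1.7857 ≈ 1.79.

L/S = 1.79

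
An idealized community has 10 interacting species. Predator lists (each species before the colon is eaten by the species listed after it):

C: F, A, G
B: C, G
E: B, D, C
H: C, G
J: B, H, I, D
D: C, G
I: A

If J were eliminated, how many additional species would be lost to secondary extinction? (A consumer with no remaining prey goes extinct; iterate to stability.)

Remove J.
Round 1: H (all prey gone), I (all prey gone) → extinct.
No further losses. Total secondary extinctions: 2.

2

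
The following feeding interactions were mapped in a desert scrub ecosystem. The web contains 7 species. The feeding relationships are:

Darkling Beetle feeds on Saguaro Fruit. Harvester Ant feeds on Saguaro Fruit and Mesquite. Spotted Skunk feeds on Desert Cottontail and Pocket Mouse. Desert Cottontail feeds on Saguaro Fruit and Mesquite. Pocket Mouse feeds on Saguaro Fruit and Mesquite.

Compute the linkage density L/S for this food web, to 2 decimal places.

L/S = 1.29

There are L = 9 links among S = 7 species.
L/S = 9/7 = 1.2857 ≈ 1.29.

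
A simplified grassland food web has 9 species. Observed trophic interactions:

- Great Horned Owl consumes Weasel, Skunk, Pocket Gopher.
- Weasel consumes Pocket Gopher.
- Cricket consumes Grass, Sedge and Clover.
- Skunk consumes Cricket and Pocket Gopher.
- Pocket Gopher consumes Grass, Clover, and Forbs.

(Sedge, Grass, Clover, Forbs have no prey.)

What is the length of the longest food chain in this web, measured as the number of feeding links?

One longest chain: Grass → Pocket Gopher → Weasel → Great Horned Owl.
It has 4 species and 3 links.

3 links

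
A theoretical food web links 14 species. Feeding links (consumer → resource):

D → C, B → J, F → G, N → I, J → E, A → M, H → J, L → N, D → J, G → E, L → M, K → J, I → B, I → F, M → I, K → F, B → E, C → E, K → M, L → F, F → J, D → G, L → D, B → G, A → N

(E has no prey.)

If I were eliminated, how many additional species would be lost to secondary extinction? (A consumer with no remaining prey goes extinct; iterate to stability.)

3

Remove I.
Round 1: N (all prey gone), M (all prey gone) → extinct.
Round 2: A (all prey gone) → extinct.
No further losses. Total secondary extinctions: 3.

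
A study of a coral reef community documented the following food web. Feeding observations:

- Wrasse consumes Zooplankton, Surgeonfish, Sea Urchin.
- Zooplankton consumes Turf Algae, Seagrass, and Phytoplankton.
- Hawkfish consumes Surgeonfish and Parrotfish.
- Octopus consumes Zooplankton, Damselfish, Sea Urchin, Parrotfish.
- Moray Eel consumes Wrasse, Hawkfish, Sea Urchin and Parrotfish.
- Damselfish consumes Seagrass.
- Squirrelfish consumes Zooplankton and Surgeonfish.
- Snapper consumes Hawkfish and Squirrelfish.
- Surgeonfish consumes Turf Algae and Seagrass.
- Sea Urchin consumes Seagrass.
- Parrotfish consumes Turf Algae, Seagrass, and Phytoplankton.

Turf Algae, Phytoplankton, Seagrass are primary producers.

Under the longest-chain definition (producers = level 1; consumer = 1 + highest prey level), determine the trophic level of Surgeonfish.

Turf Algae is a producer → level 1.
Surgeonfish eats Turf Algae (level 1); other prey at levels: Seagrass 1 → level 2.

Trophic level 2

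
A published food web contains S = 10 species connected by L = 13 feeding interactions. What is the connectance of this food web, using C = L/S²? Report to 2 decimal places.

The web has S = 10 species and L = 13 feeding links.
C = L / S² = 13 / 100 = 0.1300 ≈ 0.13.

C = 0.13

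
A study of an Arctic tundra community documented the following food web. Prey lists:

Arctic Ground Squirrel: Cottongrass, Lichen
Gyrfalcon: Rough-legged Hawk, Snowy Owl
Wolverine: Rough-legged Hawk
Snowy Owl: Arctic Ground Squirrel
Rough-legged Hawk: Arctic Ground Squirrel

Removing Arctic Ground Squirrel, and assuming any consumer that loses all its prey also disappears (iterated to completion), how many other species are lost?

Remove Arctic Ground Squirrel.
Round 1: Rough-legged Hawk (all prey gone), Snowy Owl (all prey gone) → extinct.
Round 2: Wolverine (all prey gone), Gyrfalcon (all prey gone) → extinct.
No further losses. Total secondary extinctions: 4.

4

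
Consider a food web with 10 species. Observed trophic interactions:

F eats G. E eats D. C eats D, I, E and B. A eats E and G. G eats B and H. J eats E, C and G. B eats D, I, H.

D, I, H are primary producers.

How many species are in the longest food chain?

One longest chain: D → B → G → A.
It has 4 species and 3 links.

4 species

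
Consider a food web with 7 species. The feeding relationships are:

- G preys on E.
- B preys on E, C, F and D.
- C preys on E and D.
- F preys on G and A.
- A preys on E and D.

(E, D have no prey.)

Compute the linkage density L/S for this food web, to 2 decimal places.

L/S = 1.57

There are L = 11 links among S = 7 species.
L/S = 11/7 = 1.5714 ≈ 1.57.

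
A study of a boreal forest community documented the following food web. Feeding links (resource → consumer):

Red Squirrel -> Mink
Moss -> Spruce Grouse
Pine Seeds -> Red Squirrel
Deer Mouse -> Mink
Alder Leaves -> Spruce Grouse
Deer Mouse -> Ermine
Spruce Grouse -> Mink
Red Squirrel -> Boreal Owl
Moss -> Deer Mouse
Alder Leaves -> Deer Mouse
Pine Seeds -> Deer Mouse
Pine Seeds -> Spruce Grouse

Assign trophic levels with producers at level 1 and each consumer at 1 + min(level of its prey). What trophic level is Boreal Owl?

Pine Seeds is a producer → level 1.
Red Squirrel eats Pine Seeds → level 2.
Boreal Owl eats Red Squirrel → level 3.
No prey of Boreal Owl is below level 2, so 3 is the minimum.

Trophic level 3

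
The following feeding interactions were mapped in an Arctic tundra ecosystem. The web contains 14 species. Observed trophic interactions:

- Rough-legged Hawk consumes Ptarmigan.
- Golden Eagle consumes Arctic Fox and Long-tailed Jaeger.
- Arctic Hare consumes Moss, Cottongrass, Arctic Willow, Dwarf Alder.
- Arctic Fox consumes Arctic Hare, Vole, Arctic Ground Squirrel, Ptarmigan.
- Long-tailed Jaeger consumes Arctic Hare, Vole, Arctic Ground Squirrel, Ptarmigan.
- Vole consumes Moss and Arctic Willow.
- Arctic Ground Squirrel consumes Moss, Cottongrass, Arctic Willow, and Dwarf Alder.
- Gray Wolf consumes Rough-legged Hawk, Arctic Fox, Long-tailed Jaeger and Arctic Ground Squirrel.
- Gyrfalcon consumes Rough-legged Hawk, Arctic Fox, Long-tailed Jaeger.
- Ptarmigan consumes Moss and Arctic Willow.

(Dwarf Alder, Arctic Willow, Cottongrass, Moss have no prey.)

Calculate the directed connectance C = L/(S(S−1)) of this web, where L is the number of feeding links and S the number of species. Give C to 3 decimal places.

The web has S = 14 species and L = 30 feeding links.
C = L / (S(S−1)) = 30 / 182 = 0.1648 ≈ 0.165.

C = 0.165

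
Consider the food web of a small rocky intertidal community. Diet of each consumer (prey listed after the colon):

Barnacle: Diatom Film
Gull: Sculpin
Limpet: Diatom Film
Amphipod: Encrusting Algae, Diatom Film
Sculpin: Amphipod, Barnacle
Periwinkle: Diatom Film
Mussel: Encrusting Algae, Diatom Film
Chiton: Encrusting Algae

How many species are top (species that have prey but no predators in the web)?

5

Top species (has prey, but nothing eats it): Periwinkle, Chiton, Mussel, Limpet, Gull.
Count: 5.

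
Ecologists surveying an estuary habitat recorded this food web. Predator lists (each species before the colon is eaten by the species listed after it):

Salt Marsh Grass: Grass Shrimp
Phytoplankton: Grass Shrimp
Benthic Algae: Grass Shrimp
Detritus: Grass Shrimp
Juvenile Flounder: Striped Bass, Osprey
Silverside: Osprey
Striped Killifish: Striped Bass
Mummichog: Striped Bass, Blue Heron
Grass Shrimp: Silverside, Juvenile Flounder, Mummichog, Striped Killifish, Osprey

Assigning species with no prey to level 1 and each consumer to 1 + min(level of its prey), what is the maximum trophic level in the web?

4

Basal resources (level 1): Benthic Algae, Salt Marsh Grass, Detritus, Phytoplankton.
Following each consumer down to its lowest-level prey: Benthic Algae → Grass Shrimp → Mummichog → Blue Heron (levels 1 through 4).
All prey of Blue Heron (Mummichog 3) are at level 3 or above, so Blue Heron is at level 1 + 3 = 4.
Every consumer has at least one prey at level 3 or below, so none exceeds level 4.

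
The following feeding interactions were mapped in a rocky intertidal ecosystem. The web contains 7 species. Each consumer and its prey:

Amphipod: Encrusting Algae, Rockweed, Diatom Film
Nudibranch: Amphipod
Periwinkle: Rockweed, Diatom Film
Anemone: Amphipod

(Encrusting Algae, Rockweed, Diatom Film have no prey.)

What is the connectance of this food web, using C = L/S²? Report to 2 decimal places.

C = 0.14

The web has S = 7 species and L = 7 feeding links.
C = L / S² = 7 / 49 = 0.1429 ≈ 0.14.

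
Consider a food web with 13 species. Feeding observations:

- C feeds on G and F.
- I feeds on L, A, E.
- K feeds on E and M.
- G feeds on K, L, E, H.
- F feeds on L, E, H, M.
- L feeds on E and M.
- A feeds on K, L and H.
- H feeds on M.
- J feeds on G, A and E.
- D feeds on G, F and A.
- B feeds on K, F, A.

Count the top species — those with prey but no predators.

Top species (has prey, but nothing eats it): B, I, J, D, C.
Count: 5.

5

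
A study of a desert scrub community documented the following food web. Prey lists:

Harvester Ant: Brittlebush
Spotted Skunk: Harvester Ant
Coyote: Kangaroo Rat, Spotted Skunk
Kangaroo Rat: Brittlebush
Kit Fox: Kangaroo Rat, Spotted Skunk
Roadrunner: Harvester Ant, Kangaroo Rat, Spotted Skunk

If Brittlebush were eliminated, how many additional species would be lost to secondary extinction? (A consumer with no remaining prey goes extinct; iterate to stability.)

6

Remove Brittlebush.
Round 1: Harvester Ant (all prey gone), Kangaroo Rat (all prey gone) → extinct.
Round 2: Spotted Skunk (all prey gone) → extinct.
Round 3: Kit Fox (all prey gone), Roadrunner (all prey gone), Coyote (all prey gone) → extinct.
No further losses. Total secondary extinctions: 6.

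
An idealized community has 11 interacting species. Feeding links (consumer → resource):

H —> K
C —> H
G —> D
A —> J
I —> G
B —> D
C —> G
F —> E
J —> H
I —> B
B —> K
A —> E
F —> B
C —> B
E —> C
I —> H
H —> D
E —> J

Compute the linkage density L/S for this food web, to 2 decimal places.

There are L = 18 links among S = 11 species.
L/S = 18/11 = 1.6364 ≈ 1.64.

L/S = 1.64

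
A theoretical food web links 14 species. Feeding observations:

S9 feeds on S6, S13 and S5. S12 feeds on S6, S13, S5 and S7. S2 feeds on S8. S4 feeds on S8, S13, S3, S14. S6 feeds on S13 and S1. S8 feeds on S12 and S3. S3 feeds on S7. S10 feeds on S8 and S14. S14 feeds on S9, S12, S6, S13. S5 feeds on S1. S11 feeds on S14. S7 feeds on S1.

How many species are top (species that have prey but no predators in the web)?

Top species (has prey, but nothing eats it): S4, S11, S10, S2.
Count: 4.

4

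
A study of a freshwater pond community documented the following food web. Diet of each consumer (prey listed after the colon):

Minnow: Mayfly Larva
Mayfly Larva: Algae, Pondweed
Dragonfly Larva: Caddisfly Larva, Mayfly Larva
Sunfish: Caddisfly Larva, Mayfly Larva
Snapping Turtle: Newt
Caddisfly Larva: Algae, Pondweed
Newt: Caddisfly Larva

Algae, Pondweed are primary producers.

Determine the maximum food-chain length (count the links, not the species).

One longest chain: Algae → Caddisfly Larva → Newt → Snapping Turtle.
It has 4 species and 3 links.

3 links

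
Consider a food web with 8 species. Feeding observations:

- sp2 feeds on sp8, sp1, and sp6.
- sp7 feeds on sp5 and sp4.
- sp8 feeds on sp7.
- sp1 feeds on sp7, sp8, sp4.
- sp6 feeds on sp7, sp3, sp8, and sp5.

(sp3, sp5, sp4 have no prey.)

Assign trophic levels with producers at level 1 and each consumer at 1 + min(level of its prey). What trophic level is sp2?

Trophic level 3

sp4 is a producer → level 1.
sp1 eats sp4 → level 2.
sp2 eats sp1 → level 3.
No prey of sp2 is below level 2, so 3 is the minimum.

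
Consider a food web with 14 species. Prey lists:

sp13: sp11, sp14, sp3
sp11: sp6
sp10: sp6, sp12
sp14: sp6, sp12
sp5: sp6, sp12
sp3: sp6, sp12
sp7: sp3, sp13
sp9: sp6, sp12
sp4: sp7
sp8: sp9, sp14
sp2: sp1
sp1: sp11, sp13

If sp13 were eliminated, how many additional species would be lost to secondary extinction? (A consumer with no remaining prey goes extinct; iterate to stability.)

0

Remove sp13.
Every predator of it retains at least one other prey: sp1 still has sp11; sp7 still has sp3.
No consumer loses all prey, so no secondary extinctions occur.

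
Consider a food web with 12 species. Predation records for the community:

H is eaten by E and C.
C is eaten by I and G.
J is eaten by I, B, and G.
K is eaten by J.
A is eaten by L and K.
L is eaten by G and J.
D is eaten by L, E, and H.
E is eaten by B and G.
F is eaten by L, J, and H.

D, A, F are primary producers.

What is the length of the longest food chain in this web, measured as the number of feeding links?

One longest chain: D → H → E → G.
It has 4 species and 3 links.

3 links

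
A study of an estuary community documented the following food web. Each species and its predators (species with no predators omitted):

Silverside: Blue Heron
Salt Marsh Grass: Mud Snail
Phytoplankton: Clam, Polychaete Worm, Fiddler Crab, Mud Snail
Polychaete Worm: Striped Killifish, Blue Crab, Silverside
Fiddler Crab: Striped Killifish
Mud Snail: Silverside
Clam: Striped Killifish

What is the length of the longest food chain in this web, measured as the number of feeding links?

3 links

One longest chain: Phytoplankton → Polychaete Worm → Silverside → Blue Heron.
It has 4 species and 3 links.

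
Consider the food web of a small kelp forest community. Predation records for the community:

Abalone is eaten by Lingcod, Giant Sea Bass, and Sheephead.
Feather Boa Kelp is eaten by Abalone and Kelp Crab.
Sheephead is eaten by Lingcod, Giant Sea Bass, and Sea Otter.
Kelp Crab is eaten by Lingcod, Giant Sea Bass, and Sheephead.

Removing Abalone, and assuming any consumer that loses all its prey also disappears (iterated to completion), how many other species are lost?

0

Remove Abalone.
Every predator of it retains at least one other prey: Sheephead still has Kelp Crab; Lingcod still has Kelp Crab, Sheephead; Giant Sea Bass still has Kelp Crab, Sheephead.
No consumer loses all prey, so no secondary extinctions occur.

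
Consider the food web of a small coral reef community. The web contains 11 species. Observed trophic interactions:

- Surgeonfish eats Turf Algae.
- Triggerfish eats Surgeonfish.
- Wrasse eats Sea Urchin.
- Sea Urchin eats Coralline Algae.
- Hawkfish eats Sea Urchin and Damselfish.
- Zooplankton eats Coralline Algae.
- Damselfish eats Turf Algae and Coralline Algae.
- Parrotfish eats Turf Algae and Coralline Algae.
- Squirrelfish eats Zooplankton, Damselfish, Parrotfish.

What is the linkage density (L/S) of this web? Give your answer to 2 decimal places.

L/S = 1.27

There are L = 14 links among S = 11 species.
L/S = 14/11 = 1.2727 ≈ 1.27.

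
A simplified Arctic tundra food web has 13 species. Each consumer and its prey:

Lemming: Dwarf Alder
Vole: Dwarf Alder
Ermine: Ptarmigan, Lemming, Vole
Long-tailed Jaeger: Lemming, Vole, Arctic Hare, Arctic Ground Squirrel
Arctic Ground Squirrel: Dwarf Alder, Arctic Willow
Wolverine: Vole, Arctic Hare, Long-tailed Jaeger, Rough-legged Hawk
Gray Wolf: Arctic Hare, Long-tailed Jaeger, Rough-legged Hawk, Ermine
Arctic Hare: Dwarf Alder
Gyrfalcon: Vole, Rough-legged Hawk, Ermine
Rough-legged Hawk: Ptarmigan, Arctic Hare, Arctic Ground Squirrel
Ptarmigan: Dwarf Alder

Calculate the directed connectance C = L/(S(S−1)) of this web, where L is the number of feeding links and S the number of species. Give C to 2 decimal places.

The web has S = 13 species and L = 27 feeding links.
C = L / (S(S−1)) = 27 / 156 = 0.1731 ≈ 0.17.

C = 0.17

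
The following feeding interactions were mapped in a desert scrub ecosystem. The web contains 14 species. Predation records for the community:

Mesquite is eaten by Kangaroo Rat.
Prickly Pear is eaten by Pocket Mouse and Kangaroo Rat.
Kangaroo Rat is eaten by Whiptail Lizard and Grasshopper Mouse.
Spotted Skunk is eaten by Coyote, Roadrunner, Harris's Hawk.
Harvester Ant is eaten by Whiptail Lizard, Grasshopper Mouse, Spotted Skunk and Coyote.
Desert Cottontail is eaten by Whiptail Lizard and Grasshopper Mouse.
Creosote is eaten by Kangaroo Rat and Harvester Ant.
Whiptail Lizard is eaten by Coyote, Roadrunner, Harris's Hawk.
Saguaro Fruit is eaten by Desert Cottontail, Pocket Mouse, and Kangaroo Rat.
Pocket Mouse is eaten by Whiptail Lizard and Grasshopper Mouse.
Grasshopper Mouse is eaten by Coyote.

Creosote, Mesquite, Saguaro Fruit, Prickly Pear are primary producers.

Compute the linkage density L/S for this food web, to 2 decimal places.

L/S = 1.79

There are L = 25 links among S = 14 species.
L/S = 25/14 = 1.7857 ≈ 1.79.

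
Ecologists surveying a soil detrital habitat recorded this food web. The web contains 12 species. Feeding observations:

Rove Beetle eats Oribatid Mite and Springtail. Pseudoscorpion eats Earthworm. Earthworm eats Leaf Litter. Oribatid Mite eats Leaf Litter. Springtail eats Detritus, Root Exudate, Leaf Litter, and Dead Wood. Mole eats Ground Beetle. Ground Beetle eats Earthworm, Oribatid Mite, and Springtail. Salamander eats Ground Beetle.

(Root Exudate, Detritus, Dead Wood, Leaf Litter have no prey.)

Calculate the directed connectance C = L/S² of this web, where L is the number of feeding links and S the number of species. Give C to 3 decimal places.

The web has S = 12 species and L = 14 feeding links.
C = L / S² = 14 / 144 = 0.0972 ≈ 0.097.

C = 0.097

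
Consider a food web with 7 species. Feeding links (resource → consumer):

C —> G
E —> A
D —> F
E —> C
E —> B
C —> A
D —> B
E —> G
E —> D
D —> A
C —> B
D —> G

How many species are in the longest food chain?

3 species

One longest chain: E → D → F.
It has 3 species and 2 links.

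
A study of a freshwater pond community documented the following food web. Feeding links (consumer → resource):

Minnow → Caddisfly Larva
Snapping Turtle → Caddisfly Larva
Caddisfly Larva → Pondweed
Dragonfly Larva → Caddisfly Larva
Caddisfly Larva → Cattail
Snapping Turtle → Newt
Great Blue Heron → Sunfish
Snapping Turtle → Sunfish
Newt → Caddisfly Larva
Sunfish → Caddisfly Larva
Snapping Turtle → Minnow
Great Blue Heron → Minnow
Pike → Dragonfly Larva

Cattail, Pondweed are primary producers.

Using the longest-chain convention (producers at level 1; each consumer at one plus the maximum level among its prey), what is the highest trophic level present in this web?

Producers (level 1): Cattail, Pondweed.
Cattail → Caddisfly Larva → Minnow → Great Blue Heron gives Great Blue Heron level 4.
No species has a prey at level 4, so no species reaches level 5.

4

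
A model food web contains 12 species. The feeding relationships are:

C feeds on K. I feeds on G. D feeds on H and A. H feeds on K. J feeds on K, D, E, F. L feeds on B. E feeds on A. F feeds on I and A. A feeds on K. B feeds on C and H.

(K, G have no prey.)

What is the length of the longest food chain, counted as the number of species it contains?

One longest chain: K → H → D → J.
It has 4 species and 3 links.

4 species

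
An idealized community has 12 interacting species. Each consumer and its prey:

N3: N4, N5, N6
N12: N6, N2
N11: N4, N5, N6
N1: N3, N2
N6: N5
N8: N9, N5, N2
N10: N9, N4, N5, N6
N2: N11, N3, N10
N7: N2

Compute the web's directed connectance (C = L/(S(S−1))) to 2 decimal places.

The web has S = 12 species and L = 22 feeding links.
C = L / (S(S−1)) = 22 / 132 = 0.1667 ≈ 0.17.

C = 0.17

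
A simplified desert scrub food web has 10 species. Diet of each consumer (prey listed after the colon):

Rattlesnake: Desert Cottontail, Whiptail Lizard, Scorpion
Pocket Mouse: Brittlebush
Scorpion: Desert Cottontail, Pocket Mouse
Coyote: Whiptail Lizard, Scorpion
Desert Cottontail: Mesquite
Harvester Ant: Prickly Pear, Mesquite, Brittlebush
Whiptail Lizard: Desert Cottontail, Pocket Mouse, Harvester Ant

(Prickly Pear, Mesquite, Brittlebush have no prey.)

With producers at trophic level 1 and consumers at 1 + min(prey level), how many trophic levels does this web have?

4

Producers (level 1): Prickly Pear, Mesquite, Brittlebush.
Following each consumer down to its lowest-level prey: Mesquite → Desert Cottontail → Whiptail Lizard → Coyote (levels 1 through 4).
All prey of Coyote (Whiptail Lizard 3, Scorpion 3) are at level 3 or above, so Coyote is at level 1 + 3 = 4.
Every consumer has at least one prey at level 3 or below, so none exceeds level 4.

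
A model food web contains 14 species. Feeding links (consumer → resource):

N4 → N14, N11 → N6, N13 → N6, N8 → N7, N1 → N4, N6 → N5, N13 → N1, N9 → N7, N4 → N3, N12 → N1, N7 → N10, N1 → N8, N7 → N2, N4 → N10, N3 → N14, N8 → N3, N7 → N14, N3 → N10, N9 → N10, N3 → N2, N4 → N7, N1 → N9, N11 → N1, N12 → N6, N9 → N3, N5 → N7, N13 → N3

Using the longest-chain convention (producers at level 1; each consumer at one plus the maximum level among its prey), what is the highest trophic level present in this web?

Producers (level 1): N14, N10, N2.
N14 → N7 → N5 → N6 → N12 gives N12 level 5.
No species has a prey at level 5, so no species reaches level 6.

5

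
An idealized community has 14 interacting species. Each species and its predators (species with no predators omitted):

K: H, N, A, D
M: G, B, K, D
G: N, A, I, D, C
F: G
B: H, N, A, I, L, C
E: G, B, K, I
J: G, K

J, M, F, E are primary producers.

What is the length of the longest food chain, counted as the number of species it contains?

One longest chain: M → B → H.
It has 3 species and 2 links.

3 species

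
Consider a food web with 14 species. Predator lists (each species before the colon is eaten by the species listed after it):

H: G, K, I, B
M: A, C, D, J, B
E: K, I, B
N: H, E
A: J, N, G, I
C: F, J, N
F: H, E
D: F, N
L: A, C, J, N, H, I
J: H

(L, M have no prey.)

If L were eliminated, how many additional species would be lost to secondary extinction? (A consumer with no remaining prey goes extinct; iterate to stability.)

0

Remove L.
Every predator of it retains at least one other prey: A still has M; C still has M; J still has M, A, C; N still has A, C, D; H still has F, J, N; I still has A, H, E.
No consumer loses all prey, so no secondary extinctions occur.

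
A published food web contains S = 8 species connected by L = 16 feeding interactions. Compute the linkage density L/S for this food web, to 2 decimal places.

L/S = 2.00

There are L = 16 links among S = 8 species.
L/S = 16/8 = 2.0000 ≈ 2.00.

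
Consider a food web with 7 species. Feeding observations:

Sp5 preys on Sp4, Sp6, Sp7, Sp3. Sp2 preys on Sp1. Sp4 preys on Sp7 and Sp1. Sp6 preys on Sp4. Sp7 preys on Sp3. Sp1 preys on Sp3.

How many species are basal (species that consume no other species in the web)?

1

Basal species (no prey listed): Sp3.
Count: 1.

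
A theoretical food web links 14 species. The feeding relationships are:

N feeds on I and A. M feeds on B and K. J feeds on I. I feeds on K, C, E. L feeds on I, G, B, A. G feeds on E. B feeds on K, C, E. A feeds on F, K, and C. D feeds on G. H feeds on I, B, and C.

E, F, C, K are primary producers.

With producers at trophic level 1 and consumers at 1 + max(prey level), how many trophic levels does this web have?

Producers (level 1): E, F, C, K.
E → B → H gives H level 3.
No species has a prey at level 3, so no species reaches level 4.

3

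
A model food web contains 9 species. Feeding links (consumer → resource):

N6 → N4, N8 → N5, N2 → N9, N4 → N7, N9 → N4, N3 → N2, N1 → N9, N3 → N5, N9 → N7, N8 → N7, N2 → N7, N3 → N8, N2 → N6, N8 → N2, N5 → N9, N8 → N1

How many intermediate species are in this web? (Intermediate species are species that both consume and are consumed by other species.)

7

Intermediate species (has both prey and predators): N4, N6, N9, N5, N2, N1, N8.
Count: 7.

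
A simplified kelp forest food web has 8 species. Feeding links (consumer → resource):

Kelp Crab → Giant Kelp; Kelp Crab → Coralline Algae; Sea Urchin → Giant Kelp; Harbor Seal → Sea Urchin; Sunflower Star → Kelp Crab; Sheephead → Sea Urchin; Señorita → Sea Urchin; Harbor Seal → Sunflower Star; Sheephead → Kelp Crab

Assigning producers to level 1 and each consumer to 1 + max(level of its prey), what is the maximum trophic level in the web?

4

Producers (level 1): Giant Kelp, Coralline Algae.
Giant Kelp → Kelp Crab → Sunflower Star → Harbor Seal gives Harbor Seal level 4.
No species has a prey at level 4, so no species reaches level 5.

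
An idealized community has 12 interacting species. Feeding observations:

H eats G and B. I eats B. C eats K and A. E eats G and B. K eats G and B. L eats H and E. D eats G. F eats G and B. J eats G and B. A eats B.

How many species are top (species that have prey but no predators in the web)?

Top species (has prey, but nothing eats it): I, J, D, F, C, L.
Count: 6.

6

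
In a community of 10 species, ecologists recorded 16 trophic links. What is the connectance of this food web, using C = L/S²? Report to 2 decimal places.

C = 0.16

The web has S = 10 species and L = 16 feeding links.
C = L / S² = 16 / 100 = 0.1600 ≈ 0.16.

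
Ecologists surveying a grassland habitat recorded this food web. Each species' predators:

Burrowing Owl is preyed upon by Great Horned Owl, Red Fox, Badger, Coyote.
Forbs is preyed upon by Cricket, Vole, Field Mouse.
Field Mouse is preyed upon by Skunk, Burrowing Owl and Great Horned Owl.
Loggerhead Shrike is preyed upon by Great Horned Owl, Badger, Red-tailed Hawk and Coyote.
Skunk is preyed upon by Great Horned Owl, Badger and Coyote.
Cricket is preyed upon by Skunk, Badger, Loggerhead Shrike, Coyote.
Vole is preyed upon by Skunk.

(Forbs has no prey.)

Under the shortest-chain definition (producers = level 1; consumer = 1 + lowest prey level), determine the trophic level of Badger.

Trophic level 3

Forbs is a producer → level 1.
Cricket eats Forbs → level 2.
Badger eats Cricket → level 3.
No prey of Badger is below level 2, so 3 is the minimum.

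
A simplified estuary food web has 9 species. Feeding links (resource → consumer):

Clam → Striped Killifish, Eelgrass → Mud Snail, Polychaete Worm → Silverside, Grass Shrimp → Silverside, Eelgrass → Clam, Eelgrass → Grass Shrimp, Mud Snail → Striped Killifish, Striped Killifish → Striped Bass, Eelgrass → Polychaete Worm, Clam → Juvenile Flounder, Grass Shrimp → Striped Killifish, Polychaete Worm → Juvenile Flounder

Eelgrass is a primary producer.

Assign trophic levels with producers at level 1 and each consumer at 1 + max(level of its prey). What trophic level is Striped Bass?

Eelgrass is a producer → level 1.
Grass Shrimp eats Eelgrass → level 2.
Striped Killifish eats Grass Shrimp (level 2); other prey at levels: Mud Snail 2, Clam 2 → level 3.
Striped Bass eats Striped Killifish → level 4.

Trophic level 4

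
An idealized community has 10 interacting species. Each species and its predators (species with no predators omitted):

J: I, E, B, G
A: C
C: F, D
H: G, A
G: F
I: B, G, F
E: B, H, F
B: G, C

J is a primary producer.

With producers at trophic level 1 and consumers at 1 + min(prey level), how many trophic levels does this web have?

Producers (level 1): J.
Following each consumer down to its lowest-level prey: J → B → C → D (levels 1 through 4).
All prey of D (C 3) are at level 3 or above, so D is at level 1 + 3 = 4.
Every consumer has at least one prey at level 3 or below, so none exceeds level 4.

4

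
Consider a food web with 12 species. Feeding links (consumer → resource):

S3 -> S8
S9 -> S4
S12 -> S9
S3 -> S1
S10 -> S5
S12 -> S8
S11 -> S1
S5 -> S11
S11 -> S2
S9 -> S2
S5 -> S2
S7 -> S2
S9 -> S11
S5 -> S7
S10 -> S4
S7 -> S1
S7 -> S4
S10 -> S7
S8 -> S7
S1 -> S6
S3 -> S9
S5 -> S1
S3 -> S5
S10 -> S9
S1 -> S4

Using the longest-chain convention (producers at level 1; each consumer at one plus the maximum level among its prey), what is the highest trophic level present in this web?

5

Producers (level 1): S6, S4, S2.
S6 → S1 → S11 → S9 → S3 gives S3 level 5.
No species has a prey at level 5, so no species reaches level 6.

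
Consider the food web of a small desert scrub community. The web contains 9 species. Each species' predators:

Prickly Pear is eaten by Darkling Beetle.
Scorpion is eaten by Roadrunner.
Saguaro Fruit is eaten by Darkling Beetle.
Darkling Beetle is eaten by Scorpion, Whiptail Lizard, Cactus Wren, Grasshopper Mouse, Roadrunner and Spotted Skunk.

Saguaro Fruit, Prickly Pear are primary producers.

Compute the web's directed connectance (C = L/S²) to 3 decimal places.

The web has S = 9 species and L = 9 feeding links.
C = L / S² = 9 / 81 = 0.1111 ≈ 0.111.

C = 0.111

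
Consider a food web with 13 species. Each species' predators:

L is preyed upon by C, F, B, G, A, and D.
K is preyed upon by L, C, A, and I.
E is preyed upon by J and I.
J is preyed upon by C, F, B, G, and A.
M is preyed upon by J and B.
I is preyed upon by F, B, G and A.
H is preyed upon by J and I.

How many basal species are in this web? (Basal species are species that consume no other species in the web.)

Basal species (no prey listed): H, E, M, K.
Count: 4.

4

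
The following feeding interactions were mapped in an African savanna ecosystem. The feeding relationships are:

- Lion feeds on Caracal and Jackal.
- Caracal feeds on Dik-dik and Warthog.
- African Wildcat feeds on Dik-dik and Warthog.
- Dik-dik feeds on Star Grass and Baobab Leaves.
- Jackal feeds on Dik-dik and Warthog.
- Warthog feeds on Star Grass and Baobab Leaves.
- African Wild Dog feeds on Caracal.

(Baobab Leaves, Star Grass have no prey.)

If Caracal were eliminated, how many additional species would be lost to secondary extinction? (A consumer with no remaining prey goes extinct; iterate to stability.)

1

Remove Caracal.
Round 1: African Wild Dog (all prey gone) → extinct.
No further losses. Total secondary extinctions: 1.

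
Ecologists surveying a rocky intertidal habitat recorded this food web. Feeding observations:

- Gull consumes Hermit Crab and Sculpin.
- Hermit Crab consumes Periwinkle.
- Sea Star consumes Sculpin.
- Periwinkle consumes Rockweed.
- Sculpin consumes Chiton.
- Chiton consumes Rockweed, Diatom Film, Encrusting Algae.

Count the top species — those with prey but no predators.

2

Top species (has prey, but nothing eats it): Sea Star, Gull.
Count: 2.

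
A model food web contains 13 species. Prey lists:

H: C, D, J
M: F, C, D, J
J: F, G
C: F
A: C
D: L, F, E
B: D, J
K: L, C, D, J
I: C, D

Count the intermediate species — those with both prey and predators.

Intermediate species (has both prey and predators): C, D, J.
Count: 3.

3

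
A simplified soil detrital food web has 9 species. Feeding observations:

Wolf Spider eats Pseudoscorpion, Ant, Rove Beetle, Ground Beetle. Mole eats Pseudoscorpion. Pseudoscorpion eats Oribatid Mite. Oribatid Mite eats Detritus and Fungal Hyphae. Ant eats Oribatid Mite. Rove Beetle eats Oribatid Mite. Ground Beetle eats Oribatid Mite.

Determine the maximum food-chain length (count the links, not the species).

One longest chain: Fungal Hyphae → Oribatid Mite → Rove Beetle → Wolf Spider.
It has 4 species and 3 links.

3 links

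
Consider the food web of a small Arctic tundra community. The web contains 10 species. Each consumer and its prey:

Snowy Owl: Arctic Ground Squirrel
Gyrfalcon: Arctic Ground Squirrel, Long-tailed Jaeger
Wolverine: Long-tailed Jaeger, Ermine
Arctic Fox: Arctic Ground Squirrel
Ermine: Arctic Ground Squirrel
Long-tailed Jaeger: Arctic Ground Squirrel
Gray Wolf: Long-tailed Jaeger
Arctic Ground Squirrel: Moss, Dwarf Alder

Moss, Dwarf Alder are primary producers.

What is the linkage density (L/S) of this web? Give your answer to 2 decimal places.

L/S = 1.10

There are L = 11 links among S = 10 species.
L/S = 11/10 = 1.1000 ≈ 1.10.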